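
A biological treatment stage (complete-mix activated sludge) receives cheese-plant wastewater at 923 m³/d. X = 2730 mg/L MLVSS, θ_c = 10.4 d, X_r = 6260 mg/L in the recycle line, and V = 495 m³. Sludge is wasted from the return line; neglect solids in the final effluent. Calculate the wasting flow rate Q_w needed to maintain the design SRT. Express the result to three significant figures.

Q_w ≈ 20.8 m³/d

Wasting from the return line (neglecting effluent solids): Q_w = V·X / (θ_c·X_r) = 495.0 × 2730 / (10.4 × 6260) = 20.76 m³/d.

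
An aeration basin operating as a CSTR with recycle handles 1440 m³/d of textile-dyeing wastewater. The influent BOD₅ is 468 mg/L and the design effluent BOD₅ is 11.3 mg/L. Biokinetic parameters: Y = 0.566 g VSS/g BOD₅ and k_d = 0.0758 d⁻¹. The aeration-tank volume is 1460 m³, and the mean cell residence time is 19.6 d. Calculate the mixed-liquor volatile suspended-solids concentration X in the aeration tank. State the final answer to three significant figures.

X = Y·Q·ΔS·θ_c / [V·(1 + k_d θ_c)] = 0.566 × 1440 × (468 − 11.3) × 19.6 / [1460 × (1 + 0.0758 × 19.6)] = 2010 mg/L.

X ≈ 2010 mg/L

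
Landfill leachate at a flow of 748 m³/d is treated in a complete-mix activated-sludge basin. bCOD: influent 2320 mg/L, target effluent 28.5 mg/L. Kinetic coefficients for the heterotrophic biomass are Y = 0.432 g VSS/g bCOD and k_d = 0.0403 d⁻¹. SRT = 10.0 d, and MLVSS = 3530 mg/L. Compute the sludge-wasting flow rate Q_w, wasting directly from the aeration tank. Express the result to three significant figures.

Q_w ≈ 150 m³/d

From the SRT design equation V = Y Q (S₀−S) θ_c / [X (1 + k_d θ_c)] = 0.432 × 748 × (2320 − 28.5) × 10.0 / [3530 × (1 + 0.0403 × 10.0)] = 7.4×10^6 / 4953 = 1495 m³.
Wasting from the aeration tank: Q_w = V / θ_c = 1495 / 10.0 = 149.5 m³/d.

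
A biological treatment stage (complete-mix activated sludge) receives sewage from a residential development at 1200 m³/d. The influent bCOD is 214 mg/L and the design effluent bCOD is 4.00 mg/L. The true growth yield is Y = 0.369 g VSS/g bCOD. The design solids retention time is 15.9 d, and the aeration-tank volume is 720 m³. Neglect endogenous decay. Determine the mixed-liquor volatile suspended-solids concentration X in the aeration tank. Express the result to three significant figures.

X = Y·Q·ΔS·θ_c / V = 0.369 × 1200 × (214 − 4.00) × 15.9 / 720 = 2053 mg/L.

X ≈ 2050 mg/L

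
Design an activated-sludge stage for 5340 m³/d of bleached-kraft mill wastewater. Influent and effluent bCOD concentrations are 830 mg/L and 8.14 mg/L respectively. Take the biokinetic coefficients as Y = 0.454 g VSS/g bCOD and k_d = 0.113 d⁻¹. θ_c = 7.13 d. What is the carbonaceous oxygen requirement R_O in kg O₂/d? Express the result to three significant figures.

R_O ≈ 2820 kg O₂/d

Observed yield with endogenous decay: Y_obs = Y / (1 + k_d·θ_c) = 0.454 / (1 + 0.113 × 7.13) = 0.454 / 1.806 = 0.2514 g VSS/g bCOD.
Mass of bCOD removed per day: Q(S₀ − S) = 5340 × 821.9 g/m³ = 4389 kg/d.
P_X = Y_obs·Q·(S₀ − S) = 0.2514 × 4389 = 1103 kg VSS/d.
R_O = Q·ΔS − 1.42 P_X = 4389 − 1567 = 2822 kg O₂/d.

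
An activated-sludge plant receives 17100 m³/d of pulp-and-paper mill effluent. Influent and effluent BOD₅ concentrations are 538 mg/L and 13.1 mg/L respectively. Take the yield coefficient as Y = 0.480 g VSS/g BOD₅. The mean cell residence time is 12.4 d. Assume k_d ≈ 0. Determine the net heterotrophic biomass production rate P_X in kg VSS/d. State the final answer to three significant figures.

P_X ≈ 4310 kg VSS/d

Since k_d ≈ 0, Y_obs = Y = 0.480 g VSS/g BOD₅.
Substrate removed = Q·(S₀ − S) = 17100 m³/d × (538 − 13.1) g/m³ = 8.98×10^6 g/d = 8976 kg/d.
Biomass produced: P_X = Y_obs·Q·ΔS = 0.4800 × 8976 ≈ 4308 kg VSS/d.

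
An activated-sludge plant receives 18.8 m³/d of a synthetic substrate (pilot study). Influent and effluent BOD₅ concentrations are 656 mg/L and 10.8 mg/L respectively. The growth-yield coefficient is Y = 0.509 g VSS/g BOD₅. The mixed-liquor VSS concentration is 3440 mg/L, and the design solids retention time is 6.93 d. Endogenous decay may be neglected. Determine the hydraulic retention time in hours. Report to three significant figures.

τ ≈ 15.9 h

Biomass mass balance (decay neglected): V·X = Y·Q·(S₀ − S)·θ_c, so V = 0.509 × 18.8 × (656 − 10.8) × 6.93 / 3440 = 12.44 m³.
τ = V/Q = 12.44/18.8 = 0.6616 d, or 15.88 h.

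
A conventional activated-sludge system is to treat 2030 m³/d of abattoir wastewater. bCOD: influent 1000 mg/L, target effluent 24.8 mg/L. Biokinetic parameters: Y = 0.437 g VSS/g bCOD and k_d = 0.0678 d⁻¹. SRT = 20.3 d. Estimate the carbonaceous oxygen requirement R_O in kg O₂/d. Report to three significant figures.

R_O ≈ 1460 kg O₂/d

Observed yield with endogenous decay: Y_obs = Y / (1 + k_d·θ_c) = 0.437 / (1 + 0.0678 × 20.3) = 0.437 / 2.376 = 0.1839 g VSS/g bCOD.
Mass of bCOD removed per day: Q(S₀ − S) = 2030 × 975.2 g/m³ = 1980 kg/d.
Biomass synthesised: P_X = Y_obs × 1980 = 364.1 kg VSS/d.
Carbonaceous O₂ demand = substrate oxidised − cell-mass equivalent = 1980 − 1.42 × 364.1 = 1463 kg O₂/d.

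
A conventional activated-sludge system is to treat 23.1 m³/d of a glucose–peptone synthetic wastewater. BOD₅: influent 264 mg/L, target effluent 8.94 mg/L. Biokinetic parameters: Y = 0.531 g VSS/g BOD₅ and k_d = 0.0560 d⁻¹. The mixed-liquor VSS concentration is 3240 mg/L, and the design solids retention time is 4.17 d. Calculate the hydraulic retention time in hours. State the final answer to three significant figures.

From the SRT design equation V = Y Q (S₀−S) θ_c / [X (1 + k_d θ_c)] = 0.531 × 23.1 × (264 − 8.94) × 4.17 / [3240 × (1 + 0.0560 × 4.17)] = 1.3×10^4 / 3997 = 3.264 m³.
HRT = V/Q = 3.264 m³ / 23.1 m³·d⁻¹ = 0.1413 d × 24 = 3.392 h.

τ ≈ 3.39 h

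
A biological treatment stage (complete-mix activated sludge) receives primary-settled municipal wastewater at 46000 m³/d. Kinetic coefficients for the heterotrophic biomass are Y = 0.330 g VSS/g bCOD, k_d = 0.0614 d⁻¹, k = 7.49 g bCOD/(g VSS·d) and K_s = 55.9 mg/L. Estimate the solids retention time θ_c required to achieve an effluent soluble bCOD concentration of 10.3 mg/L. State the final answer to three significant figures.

At the target effluent, Y k S/(K_s+S) = 0.330×7.49×10.3/66.20 = 0.3846 d⁻¹.
Then 1/θ_c = μ − k_d = 0.3846 − 0.0614 = 0.3232 d⁻¹, giving θ_c = 3.094 d.

θ_c ≈ 3.09 d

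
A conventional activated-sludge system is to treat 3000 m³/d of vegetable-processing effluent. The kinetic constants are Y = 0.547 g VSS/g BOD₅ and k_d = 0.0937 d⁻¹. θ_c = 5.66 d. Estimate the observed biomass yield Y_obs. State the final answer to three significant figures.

The observed yield is Y_obs = Y/(1 + k_d·θ_c) = 0.547 / (1 + 0.0937 × 5.66) = 0.547 / 1.530 = 0.3574 g VSS per g BOD₅ removed.

Y_obs ≈ 0.357 g VSS/g BOD₅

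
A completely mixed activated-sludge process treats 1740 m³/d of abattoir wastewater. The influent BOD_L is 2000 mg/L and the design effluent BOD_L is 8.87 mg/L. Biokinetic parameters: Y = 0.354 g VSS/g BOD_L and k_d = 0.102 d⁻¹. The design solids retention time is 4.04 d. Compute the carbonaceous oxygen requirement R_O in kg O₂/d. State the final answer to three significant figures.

R_O ≈ 2230 kg O₂/d

Y_obs = Y / (1 + k_d θ_c) = 0.354 / (1 + 0.102 × 4.04) = 0.354 / 1.412 = 0.2507.
Substrate removed = Q·(S₀ − S) = 1740 m³/d × (2000 − 8.87) g/m³ = 3.46×10^6 g/d = 3465 kg/d.
P_X = Y_obs·Q·(S₀ − S) = 0.2507 × 3465 = 868.5 kg VSS/d.
R_O = Q·ΔS − 1.42 P_X = 3465 − 1233 = 2231 kg O₂/d.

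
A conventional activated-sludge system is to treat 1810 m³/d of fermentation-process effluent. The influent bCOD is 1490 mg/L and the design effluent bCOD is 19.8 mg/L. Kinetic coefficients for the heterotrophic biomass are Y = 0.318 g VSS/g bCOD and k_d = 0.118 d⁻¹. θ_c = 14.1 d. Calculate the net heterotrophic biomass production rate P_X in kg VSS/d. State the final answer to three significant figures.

P_X ≈ 318 kg VSS/d

Y_obs = Y / (1 + k_d θ_c) = 0.318 / (1 + 0.118 × 14.1) = 0.318 / 2.664 = 0.1194.
Substrate removed = Q·(S₀ − S) = 1810 m³/d × (1490 − 19.8) g/m³ = 2.66×10^6 g/d = 2661 kg/d.
Biomass produced: P_X = Y_obs·Q·ΔS = 0.1194 × 2661 ≈ 317.7 kg VSS/d.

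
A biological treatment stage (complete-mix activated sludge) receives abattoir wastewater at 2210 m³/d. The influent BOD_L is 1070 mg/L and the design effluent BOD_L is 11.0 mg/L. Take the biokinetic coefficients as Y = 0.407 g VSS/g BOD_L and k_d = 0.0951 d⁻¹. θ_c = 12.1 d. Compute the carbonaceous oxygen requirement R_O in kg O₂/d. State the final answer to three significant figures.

Y_obs = Y / (1 + k_d θ_c) = 0.407 / (1 + 0.0951 × 12.1) = 0.407 / 2.151 = 0.1892.
Q·(S₀ − S) = 2210 × (1070 − 11.0) × 10⁻³ = 2340 kg/d removed.
Biomass synthesised: P_X = Y_obs × 2340 = 442.9 kg VSS/d.
R_O = Q·(S₀ − S) − 1.42·P_X = 2340 − 1.42 × 442.9 = 1711 kg O₂/d.

R_O ≈ 1710 kg O₂/d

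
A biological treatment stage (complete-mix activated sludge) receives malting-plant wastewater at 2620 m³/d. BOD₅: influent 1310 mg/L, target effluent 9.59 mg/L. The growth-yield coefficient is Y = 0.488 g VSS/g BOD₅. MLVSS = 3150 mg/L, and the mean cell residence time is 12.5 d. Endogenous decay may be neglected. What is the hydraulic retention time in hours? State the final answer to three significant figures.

With k_d = 0 the design equation reduces to V = Y Q (S₀−S) θ_c / X = 0.488 × 2620 × (1310 − 9.59) × 12.5 / 3150 = 6598 m³.
HRT = V/Q = 6598 m³ / 2620 m³·d⁻¹ = 2.518 d × 24 = 60.44 h.

τ ≈ 60.4 h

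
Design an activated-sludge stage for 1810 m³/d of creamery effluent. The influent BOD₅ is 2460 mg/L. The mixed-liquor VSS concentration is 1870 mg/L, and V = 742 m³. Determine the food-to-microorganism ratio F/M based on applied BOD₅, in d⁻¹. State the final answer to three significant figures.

Food-to-microorganism ratio F/M = Q S₀ / (V X) = 1810 × 2460 / (742.0 × 1870) = 3.209 d⁻¹.

F/M ≈ 3.21 d⁻¹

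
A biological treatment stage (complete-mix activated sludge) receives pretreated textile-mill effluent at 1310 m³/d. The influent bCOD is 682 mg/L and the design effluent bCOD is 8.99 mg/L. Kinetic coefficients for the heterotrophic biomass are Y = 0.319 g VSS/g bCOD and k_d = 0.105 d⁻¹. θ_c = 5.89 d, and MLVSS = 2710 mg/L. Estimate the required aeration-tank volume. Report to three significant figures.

Steady-state biomass mass balance: V·X·(1 + k_d·θ_c) = Y·Q·(S₀ − S)·θ_c, so V = 0.319 × 1310 × (682 − 8.99) × 5.89 / [2710 × (1 + 0.105 × 5.89)] = 1.66×10^6 / 4386 = 377.7 m³.

V ≈ 378 m³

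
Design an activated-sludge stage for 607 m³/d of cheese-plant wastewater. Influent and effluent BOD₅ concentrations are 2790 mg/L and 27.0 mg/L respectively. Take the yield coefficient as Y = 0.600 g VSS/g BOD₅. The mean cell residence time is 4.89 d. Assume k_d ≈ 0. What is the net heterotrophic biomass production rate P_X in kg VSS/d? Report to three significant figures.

P_X ≈ 1010 kg VSS/d

No decay correction is needed, so Y_obs = Y = 0.600.
Substrate removed = Q·(S₀ − S) = 607 m³/d × (2790 − 27.0) g/m³ = 1.68×10^6 g/d = 1677 kg/d.
So the net sludge growth is P_X = 0.6000 × 1677 = 1006 kg VSS/d.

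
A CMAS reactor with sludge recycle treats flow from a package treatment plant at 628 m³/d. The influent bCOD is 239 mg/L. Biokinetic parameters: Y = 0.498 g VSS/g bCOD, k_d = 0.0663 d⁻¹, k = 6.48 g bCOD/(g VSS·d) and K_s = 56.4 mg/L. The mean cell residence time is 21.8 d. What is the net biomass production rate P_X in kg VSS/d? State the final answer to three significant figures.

Effluent substrate depends only on kinetics and SRT: S = K_s(1 + k_d θ_c) / [θ_c(Yk − k_d) − 1] = 56.4 × (1 + 0.0663 × 21.8) / [21.8 × (0.498 × 6.48 − 0.0663) − 1] = 137.9 / 67.90 = 2.031 mg/L.
The observed yield is Y_obs = Y/(1 + k_d·θ_c) = 0.498 / (1 + 0.0663 × 21.8) = 0.498 / 2.445 = 0.2037 g VSS per g bCOD removed.
ΔS = 239 − 2.03 = 237.0 mg/L, so the substrate removal rate is 628 × 237.0/1000 = 148.8 kg bCOD/d.
Net biomass production P_X = Y_obs × Q·(S₀ − S) = 0.2037 × 148.8 = 30.31 kg VSS/d.

P_X ≈ 30.3 kg VSS/d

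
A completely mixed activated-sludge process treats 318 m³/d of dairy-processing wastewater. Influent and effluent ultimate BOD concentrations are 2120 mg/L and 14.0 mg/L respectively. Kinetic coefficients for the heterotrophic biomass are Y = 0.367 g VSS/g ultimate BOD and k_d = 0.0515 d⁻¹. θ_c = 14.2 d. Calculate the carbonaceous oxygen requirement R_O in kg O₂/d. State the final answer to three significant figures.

Observed yield with endogenous decay: Y_obs = Y / (1 + k_d·θ_c) = 0.367 / (1 + 0.0515 × 14.2) = 0.367 / 1.731 = 0.2120 g VSS/g ultimate BOD.
ΔS = 2120 − 14.0 = 2106 mg/L, so the substrate removal rate is 318 × 2106/1000 = 669.7 kg ultimate BOD/d.
Biomass synthesised: P_X = Y_obs × 669.7 = 142.0 kg VSS/d.
R_O = Q·(S₀ − S) − 1.42·P_X = 669.7 − 1.42 × 142.0 = 468.1 kg O₂/d.

R_O ≈ 468 kg O₂/d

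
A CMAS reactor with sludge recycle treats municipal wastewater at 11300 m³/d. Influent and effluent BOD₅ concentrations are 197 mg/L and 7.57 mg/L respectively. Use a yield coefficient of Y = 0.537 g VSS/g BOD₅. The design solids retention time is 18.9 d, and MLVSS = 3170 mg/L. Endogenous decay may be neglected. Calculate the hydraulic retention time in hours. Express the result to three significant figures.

τ ≈ 14.6 h

V·X = Y·Q·ΔS·θ_c gives V = 0.537 × 11300 × (197 − 7.57) × 18.9 / 3170 = 6853 m³.
τ = V/Q = 6853/11300 = 0.6065 d, or 14.56 h.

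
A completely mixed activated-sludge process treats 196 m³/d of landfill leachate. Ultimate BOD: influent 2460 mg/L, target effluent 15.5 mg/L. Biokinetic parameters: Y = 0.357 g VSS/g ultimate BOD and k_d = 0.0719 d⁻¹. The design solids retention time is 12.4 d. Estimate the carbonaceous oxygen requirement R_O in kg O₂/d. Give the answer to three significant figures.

The observed yield is Y_obs = Y/(1 + k_d·θ_c) = 0.357 / (1 + 0.0719 × 12.4) = 0.357 / 1.892 = 0.1887 g VSS per g ultimate BOD removed.
Substrate removed = Q·(S₀ − S) = 196 m³/d × (2460 − 15.5) g/m³ = 4.79×10^5 g/d = 479.1 kg/d.
Net sludge production P_X = 0.1887 × 479.1 = 90.43 kg VSS/d.
R_O = Q·ΔS − 1.42 P_X = 479.1 − 128.4 = 350.7 kg O₂/d.

R_O ≈ 351 kg O₂/d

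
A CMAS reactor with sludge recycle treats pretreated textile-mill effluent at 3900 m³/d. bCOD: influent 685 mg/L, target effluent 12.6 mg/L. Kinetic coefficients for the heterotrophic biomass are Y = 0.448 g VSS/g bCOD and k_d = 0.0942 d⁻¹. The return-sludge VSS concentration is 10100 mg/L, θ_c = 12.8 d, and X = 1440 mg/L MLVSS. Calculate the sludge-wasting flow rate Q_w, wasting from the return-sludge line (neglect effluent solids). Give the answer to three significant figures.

Q_w ≈ 52.7 m³/d

From the SRT design equation V = Y Q (S₀−S) θ_c / [X (1 + k_d θ_c)] = 0.448 × 3900 × (685 − 12.6) × 12.8 / [1440 × (1 + 0.0942 × 12.8)] = 1.5×10^7 / 3176 = 4734 m³.
θ_c = V·X/(Q_w·X_r) when wasting from the recycle, so Q_w = V·X/(θ_c·X_r) = 4734 × 1440 / (12.8 × 10100) = 52.73 m³/d.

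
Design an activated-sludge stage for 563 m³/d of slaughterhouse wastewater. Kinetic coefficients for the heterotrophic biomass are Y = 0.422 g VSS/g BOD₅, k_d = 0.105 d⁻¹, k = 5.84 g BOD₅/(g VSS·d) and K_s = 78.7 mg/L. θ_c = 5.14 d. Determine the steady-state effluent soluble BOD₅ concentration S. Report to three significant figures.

Effluent substrate depends only on kinetics and SRT: S = K_s(1 + k_d θ_c) / [θ_c(Yk − k_d) − 1] = 78.7 × (1 + 0.105 × 5.14) / [5.14 × (0.422 × 5.84 − 0.105) − 1] = 121.2 / 11.13 = 10.89 mg/L.

S ≈ 10.9 mg/L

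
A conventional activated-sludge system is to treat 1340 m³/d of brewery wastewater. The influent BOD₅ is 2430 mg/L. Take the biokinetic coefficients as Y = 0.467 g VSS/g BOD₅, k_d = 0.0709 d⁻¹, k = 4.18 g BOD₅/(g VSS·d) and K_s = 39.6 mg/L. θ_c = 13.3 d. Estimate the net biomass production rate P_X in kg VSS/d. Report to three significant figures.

P_X ≈ 782 kg VSS/d

From the Monod/SRT balance for a CMAS, S = K_s·(1+k_d θ_c)/[θ_c·(Y k − k_d) − 1] = 39.6 × (1 + 0.0709 × 13.3) / [13.3 × (0.467 × 4.18 − 0.0709) − 1] = 76.94 / 24.02 = 3.203 mg/L.
Observed yield with endogenous decay: Y_obs = Y / (1 + k_d·θ_c) = 0.467 / (1 + 0.0709 × 13.3) = 0.467 / 1.943 = 0.2404 g VSS/g BOD₅.
ΔS = 2430 − 3.20 = 2427 mg/L, so the substrate removal rate is 1340 × 2427/1000 = 3252 kg BOD₅/d.
Net biomass production P_X = Y_obs × Q·(S₀ − S) = 0.2404 × 3252 = 781.6 kg VSS/d.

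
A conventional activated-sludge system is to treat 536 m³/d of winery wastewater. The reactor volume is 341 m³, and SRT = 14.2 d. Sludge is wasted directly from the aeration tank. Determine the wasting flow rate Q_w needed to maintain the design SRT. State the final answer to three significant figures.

For wasting at MLVSS concentration, Q_w = V/θ_c = 341.0/14.2 = 24.01 m³/d.

Q_w ≈ 24.0 m³/d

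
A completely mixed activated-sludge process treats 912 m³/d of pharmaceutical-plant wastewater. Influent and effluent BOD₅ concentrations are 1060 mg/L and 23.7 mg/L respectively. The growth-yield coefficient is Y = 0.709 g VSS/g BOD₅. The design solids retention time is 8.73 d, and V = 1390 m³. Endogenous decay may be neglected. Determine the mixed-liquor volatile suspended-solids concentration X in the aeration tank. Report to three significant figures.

X = Y·Q·ΔS·θ_c / V = 0.709 × 912 × (1060 − 23.7) × 8.73 / 1390 = 4208 mg/L.

X ≈ 4210 mg/L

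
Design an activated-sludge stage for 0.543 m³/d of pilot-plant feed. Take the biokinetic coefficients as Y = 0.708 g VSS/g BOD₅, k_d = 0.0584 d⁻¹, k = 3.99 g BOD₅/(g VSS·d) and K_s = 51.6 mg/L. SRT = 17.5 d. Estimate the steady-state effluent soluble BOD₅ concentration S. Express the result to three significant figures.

S ≈ 2.20 mg/L

Effluent substrate depends only on kinetics and SRT: S = K_s(1 + k_d θ_c) / [θ_c(Yk − k_d) − 1] = 51.6 × (1 + 0.0584 × 17.5) / [17.5 × (0.708 × 3.99 − 0.0584) − 1] = 104.3 / 47.41 = 2.201 mg/L.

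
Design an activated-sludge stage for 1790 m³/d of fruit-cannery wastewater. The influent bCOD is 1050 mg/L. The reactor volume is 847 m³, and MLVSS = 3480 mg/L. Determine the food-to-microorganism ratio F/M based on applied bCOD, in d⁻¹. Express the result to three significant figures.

F/M = applied load / biomass = Q·S₀/(V·X) = 1790 × 1050 / (847.0 × 3480) = 0.6376 d⁻¹.

F/M ≈ 0.638 d⁻¹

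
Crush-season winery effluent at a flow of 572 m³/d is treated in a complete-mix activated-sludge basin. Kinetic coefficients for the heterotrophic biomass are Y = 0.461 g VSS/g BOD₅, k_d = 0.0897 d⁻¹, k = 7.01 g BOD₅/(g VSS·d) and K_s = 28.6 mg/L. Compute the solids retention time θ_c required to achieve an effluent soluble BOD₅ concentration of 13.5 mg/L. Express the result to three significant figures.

θ_c ≈ 1.06 d

From 1/θ_c = Y·k·S/(K_s + S) − k_d: Y·k·S/(K_s+S) = 0.461 × 7.01 × 13.5 / (28.6 + 13.5) = 1.036 d⁻¹.
θ_c = 1/(μ − k_d) = 1/(1.036 − 0.0897) = 1/0.9466 = 1.056 d.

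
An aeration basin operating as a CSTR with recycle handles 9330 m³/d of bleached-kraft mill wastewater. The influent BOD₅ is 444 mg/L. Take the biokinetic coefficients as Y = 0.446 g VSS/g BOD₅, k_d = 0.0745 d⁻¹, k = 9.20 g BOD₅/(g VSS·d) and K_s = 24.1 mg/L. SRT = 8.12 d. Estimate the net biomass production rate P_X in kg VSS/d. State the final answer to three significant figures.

P_X ≈ 1150 kg VSS/d

Effluent substrate depends only on kinetics and SRT: S = K_s(1 + k_d θ_c) / [θ_c(Yk − k_d) − 1] = 24.1 × (1 + 0.0745 × 8.12) / [8.12 × (0.446 × 9.20 − 0.0745) − 1] = 38.68 / 31.71 = 1.220 mg/L.
Y_obs = Y / (1 + k_d θ_c) = 0.446 / (1 + 0.0745 × 8.12) = 0.446 / 1.605 = 0.2779.
Q·(S₀ − S) = 9330 × (444 − 1.22) × 10⁻³ = 4131 kg/d removed.
Biomass produced: P_X = Y_obs·Q·ΔS = 0.2779 × 4131 ≈ 1148 kg VSS/d.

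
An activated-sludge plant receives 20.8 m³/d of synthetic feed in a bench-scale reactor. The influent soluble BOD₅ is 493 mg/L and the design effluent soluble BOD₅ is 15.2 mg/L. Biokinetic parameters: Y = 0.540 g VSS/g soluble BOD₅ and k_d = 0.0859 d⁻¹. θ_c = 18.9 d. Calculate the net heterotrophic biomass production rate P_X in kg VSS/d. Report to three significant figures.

Y_obs = Y / (1 + k_d θ_c) = 0.540 / (1 + 0.0859 × 18.9) = 0.540 / 2.624 = 0.2058.
Mass of soluble BOD₅ removed per day: Q(S₀ − S) = 20.8 × 477.8 g/m³ = 9.938 kg/d.
So the net sludge growth is P_X = 0.2058 × 9.938 = 2.046 kg VSS/d.

P_X ≈ 2.05 kg VSS/d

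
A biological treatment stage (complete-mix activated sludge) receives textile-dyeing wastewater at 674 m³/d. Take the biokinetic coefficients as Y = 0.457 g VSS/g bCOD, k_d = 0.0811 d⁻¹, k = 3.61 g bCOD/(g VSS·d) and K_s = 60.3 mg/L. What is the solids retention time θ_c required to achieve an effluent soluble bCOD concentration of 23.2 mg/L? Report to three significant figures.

Specific growth rate at S = 23.2 mg/L: μ = YkS/(K_s+S) = 0.457·3.61·23.2/(60.3+23.2) = 0.4584 d⁻¹.
1/θ_c = 0.4584 − 0.0811 = 0.3773 d⁻¹, so θ_c = 2.651 d.

θ_c ≈ 2.65 d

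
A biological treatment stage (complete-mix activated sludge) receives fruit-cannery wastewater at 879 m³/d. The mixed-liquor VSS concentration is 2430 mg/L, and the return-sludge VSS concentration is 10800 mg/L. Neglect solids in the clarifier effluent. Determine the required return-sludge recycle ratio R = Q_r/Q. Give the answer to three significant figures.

Mass balance around the secondary clarifier (neglecting effluent solids): R = X / (X_r − X) = 2430 / (10800 − 2430) = 0.2903.

R ≈ 0.290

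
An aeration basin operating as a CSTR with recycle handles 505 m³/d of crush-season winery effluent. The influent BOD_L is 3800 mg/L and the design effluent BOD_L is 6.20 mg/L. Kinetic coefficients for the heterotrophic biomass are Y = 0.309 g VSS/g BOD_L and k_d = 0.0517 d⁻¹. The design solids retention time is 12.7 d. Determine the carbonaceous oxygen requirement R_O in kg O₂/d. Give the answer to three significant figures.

R_O ≈ 1410 kg O₂/d

The observed yield is Y_obs = Y/(1 + k_d·θ_c) = 0.309 / (1 + 0.0517 × 12.7) = 0.309 / 1.657 = 0.1865 g VSS per g BOD_L removed.
Mass of BOD_L removed per day: Q(S₀ − S) = 505 × 3794 g/m³ = 1916 kg/d.
P_X = Y_obs·Q·(S₀ − S) = 0.1865 × 1916 = 357.4 kg VSS/d.
R_O = Q·ΔS − 1.42 P_X = 1916 − 507.5 = 1408 kg O₂/d.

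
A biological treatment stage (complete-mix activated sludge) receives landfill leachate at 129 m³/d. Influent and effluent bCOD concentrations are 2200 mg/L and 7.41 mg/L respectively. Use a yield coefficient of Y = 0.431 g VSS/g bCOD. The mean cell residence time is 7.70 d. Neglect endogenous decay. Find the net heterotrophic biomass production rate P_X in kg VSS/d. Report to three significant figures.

P_X ≈ 122 kg VSS/d

No decay correction is needed, so Y_obs = Y = 0.431.
Substrate removed = Q·(S₀ − S) = 129 m³/d × (2200 − 7.41) g/m³ = 2.83×10^5 g/d = 282.8 kg/d.
Biomass produced: P_X = Y_obs·Q·ΔS = 0.4310 × 282.8 ≈ 121.9 kg VSS/d.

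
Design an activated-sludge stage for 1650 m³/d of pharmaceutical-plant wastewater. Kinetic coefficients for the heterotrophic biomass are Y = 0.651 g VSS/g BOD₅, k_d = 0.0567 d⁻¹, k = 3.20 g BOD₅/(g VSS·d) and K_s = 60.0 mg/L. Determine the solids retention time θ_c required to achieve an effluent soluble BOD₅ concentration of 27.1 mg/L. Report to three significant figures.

At the target effluent, Y k S/(K_s+S) = 0.651×3.20×27.1/87.10 = 0.6482 d⁻¹.
1/θ_c = 0.6482 − 0.0567 = 0.5915 d⁻¹, so θ_c = 1.691 d.

θ_c ≈ 1.69 d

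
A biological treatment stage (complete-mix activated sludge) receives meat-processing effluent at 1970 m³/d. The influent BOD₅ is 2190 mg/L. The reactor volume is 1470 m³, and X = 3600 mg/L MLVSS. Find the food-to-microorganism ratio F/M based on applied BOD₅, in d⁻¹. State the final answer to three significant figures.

F/M ≈ 0.815 d⁻¹

Food-to-microorganism ratio F/M = Q S₀ / (V X) = 1970 × 2190 / (1470 × 3600) = 0.8152 d⁻¹.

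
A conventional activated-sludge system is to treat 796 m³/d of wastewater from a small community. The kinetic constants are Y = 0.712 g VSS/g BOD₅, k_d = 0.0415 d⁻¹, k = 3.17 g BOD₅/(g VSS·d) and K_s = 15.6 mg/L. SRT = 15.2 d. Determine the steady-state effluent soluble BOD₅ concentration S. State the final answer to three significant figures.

S ≈ 0.779 mg/L

Effluent substrate depends only on kinetics and SRT: S = K_s(1 + k_d θ_c) / [θ_c(Yk − k_d) − 1] = 15.6 × (1 + 0.0415 × 15.2) / [15.2 × (0.712 × 3.17 − 0.0415) − 1] = 25.44 / 32.68 = 0.7786 mg/L.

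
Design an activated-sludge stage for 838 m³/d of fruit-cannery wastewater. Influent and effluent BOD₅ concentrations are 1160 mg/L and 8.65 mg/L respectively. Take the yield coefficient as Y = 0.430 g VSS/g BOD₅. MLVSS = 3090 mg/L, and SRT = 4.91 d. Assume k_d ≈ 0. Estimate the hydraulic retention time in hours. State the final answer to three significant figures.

With k_d = 0 the design equation reduces to V = Y Q (S₀−S) θ_c / X = 0.430 × 838 × (1160 − 8.65) × 4.91 / 3090 = 659.2 m³.
HRT = V/Q = 659.2 m³ / 838 m³·d⁻¹ = 0.7867 d × 24 = 18.88 h.

τ ≈ 18.9 h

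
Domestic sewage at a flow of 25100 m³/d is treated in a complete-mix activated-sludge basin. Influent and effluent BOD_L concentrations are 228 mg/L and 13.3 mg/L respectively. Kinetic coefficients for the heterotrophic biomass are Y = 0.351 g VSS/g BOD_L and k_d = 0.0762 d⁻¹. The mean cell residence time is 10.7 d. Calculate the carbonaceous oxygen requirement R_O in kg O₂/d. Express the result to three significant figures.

Correct the yield for decay: Y_obs = Y/(1 + k_d θ_c) = 0.351 / (1 + 0.0762 × 10.7) = 0.351 / 1.815 = 0.1934.
Q·(S₀ − S) = 25100 × (228 − 13.3) × 10⁻³ = 5389 kg/d removed.
P_X = Y_obs·Q·(S₀ − S) = 0.1934 × 5389 = 1042 kg VSS/d.
R_O = Q·ΔS − 1.42 P_X = 5389 − 1480 = 3909 kg O₂/d.

R_O ≈ 3910 kg O₂/d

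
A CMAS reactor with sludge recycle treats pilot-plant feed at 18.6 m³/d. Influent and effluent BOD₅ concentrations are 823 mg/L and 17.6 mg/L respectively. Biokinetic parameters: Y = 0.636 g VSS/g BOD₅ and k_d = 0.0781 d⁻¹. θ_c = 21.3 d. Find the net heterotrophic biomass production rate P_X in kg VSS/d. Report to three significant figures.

Correct the yield for decay: Y_obs = Y/(1 + k_d θ_c) = 0.636 / (1 + 0.0781 × 21.3) = 0.636 / 2.664 = 0.2388.
Substrate removed = Q·(S₀ − S) = 18.6 m³/d × (823 − 17.6) g/m³ = 1.5×10^4 g/d = 14.98 kg/d.
Biomass produced: P_X = Y_obs·Q·ΔS = 0.2388 × 14.98 ≈ 3.577 kg VSS/d.

P_X ≈ 3.58 kg VSS/d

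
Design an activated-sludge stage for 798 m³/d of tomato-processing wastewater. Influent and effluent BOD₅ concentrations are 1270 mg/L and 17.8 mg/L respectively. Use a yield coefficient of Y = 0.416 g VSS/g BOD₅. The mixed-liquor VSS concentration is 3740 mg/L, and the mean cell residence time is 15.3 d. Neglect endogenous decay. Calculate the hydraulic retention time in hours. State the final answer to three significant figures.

With k_d = 0 the design equation reduces to V = Y Q (S₀−S) θ_c / X = 0.416 × 798 × (1270 − 17.8) × 15.3 / 3740 = 1701 m³.
HRT = V/Q = 1701 m³ / 798 m³·d⁻¹ = 2.131 d × 24 = 51.14 h.

τ ≈ 51.1 h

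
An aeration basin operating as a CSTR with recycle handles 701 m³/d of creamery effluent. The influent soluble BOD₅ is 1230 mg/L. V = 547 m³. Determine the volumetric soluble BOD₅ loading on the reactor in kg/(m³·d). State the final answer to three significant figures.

L_v ≈ 1.58 kg soluble BOD₅/(m³·d)

L_v = Q S₀ / V = 701 × 1230 × 10⁻³ / 547.0 = 1.576 kg/(m³·d).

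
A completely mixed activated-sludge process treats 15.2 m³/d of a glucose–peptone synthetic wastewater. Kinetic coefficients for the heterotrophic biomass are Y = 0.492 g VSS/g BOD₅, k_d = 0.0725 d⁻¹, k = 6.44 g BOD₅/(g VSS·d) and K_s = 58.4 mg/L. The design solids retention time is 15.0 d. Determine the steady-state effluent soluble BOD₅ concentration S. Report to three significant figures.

From the Monod/SRT balance for a CMAS, S = K_s·(1+k_d θ_c)/[θ_c·(Y k − k_d) − 1] = 58.4 × (1 + 0.0725 × 15.0) / [15.0 × (0.492 × 6.44 − 0.0725) − 1] = 121.9 / 45.44 = 2.683 mg/L.

S ≈ 2.68 mg/L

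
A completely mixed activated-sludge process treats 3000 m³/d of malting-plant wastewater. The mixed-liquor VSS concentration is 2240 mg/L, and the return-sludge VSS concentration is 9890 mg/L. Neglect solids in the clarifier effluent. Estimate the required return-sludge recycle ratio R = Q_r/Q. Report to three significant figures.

Solids balance on the clarifier gives (1+R)X = R·X_r, so R = X/(X_r − X) = 2240 / (9890 − 2240) = 0.2928.

R ≈ 0.293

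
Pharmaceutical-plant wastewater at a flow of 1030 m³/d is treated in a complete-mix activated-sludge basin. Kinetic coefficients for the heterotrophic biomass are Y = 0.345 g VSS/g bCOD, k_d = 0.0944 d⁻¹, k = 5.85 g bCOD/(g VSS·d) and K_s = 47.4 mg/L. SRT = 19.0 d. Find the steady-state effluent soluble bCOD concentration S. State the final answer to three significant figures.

For a completely mixed reactor with recycle the Lawrence–McCarty relation gives S = K_s·(1 + k_d·θ_c) / [θ_c·(Y·k − k_d) − 1] = 47.4 × (1 + 0.0944 × 19.0) / [19.0 × (0.345 × 5.85 − 0.0944) − 1] = 132.4 / 35.55 = 3.724 mg/L.

S ≈ 3.72 mg/L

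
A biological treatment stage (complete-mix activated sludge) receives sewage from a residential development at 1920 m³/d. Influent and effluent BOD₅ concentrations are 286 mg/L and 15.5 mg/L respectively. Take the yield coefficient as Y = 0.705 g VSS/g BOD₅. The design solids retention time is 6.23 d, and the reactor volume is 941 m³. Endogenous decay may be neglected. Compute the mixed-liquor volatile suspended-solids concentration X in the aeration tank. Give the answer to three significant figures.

X ≈ 2420 mg/L

From V·X = Y·Q·(S₀ − S)·θ_c (decay neglected): X = 0.705 × 1920 × (286 − 15.5) × 6.23 / 941 = 2424 mg/L.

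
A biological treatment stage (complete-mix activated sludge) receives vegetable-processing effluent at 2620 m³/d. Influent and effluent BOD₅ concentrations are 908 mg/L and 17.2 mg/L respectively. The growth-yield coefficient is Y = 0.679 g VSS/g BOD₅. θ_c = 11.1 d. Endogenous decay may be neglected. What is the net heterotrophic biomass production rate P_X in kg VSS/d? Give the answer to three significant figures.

Since k_d ≈ 0, Y_obs = Y = 0.679 g VSS/g BOD₅.
Mass of BOD₅ removed per day: Q(S₀ − S) = 2620 × 890.8 g/m³ = 2334 kg/d.
Biomass produced: P_X = Y_obs·Q·ΔS = 0.6790 × 2334 ≈ 1585 kg VSS/d.

P_X ≈ 1580 kg VSS/d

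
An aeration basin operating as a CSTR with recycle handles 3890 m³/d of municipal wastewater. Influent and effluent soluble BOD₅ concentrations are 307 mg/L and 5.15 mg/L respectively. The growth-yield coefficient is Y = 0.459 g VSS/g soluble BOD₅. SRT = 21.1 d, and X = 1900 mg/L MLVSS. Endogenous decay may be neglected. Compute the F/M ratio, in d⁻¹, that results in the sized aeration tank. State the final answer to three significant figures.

F/M ≈ 0.105 d⁻¹

V·X = Y·Q·ΔS·θ_c gives V = 0.459 × 3890 × (307 − 5.15) × 21.1 / 1900 = 5985 m³.
F/M = applied load / biomass = Q·S₀/(V·X) = 3890 × 307 / (5985 × 1900) = 0.1050 d⁻¹.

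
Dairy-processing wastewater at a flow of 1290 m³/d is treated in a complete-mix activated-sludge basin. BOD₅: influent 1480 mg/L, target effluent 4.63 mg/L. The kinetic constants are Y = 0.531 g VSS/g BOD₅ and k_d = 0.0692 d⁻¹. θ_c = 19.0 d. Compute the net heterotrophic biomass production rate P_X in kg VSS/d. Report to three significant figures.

Correct the yield for decay: Y_obs = Y/(1 + k_d θ_c) = 0.531 / (1 + 0.0692 × 19.0) = 0.531 / 2.315 = 0.2294.
Mass of BOD₅ removed per day: Q(S₀ − S) = 1290 × 1475 g/m³ = 1903 kg/d.
Net biomass production P_X = Y_obs × Q·(S₀ − S) = 0.2294 × 1903 = 436.6 kg VSS/d.

P_X ≈ 437 kg VSS/d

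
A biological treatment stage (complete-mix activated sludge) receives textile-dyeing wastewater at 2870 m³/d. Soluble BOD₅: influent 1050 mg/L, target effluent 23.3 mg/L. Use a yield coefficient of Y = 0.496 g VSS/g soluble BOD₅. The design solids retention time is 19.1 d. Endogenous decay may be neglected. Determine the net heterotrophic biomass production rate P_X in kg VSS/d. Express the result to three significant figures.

Since k_d ≈ 0, Y_obs = Y = 0.496 g VSS/g soluble BOD₅.
Mass of soluble BOD₅ removed per day: Q(S₀ − S) = 2870 × 1027 g/m³ = 2947 kg/d.
So the net sludge growth is P_X = 0.4960 × 2947 = 1462 kg VSS/d.

P_X ≈ 1460 kg VSS/d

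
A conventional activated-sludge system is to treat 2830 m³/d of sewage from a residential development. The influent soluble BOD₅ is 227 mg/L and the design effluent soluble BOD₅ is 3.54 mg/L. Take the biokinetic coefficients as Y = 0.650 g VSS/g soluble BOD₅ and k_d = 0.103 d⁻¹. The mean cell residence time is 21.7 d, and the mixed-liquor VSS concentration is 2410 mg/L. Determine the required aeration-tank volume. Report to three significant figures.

Rearranging the biomass balance for a CMAS with decay, V = Y·Q·ΔS·θ_c / [X·(1+k_d θ_c)] = 0.650 × 2830 × (227 − 3.54) × 21.7 / [2410 × (1 + 0.103 × 21.7)] = 8.92×10^6 / 7797 = 1144 m³.

V ≈ 1140 m³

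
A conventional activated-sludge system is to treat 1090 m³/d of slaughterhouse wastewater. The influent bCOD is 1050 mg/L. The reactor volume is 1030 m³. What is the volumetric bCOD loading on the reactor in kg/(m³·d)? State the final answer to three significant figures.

Applied bCOD load per unit volume = Q·S₀/V = (1090 × 1050/1000)/1030 = 1.111 kg bCOD·m⁻³·d⁻¹.

L_v ≈ 1.11 kg bCOD/(m³·d)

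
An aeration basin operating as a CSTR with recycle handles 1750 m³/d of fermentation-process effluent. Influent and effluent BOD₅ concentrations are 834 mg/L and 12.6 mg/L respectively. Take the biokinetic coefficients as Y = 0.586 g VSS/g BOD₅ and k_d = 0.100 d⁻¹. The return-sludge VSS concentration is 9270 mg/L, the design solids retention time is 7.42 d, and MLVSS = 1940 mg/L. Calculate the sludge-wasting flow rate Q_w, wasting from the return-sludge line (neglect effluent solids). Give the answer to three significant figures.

Q_w ≈ 52.2 m³/d

From the SRT design equation V = Y Q (S₀−S) θ_c / [X (1 + k_d θ_c)] = 0.586 × 1750 × (834 − 12.6) × 7.42 / [1940 × (1 + 0.100 × 7.42)] = 6.25×10^6 / 3379 = 1849 m³.
Wasting from the return line (neglecting effluent solids): Q_w = V·X / (θ_c·X_r) = 1849 × 1940 / (7.42 × 9270) = 52.16 m³/d.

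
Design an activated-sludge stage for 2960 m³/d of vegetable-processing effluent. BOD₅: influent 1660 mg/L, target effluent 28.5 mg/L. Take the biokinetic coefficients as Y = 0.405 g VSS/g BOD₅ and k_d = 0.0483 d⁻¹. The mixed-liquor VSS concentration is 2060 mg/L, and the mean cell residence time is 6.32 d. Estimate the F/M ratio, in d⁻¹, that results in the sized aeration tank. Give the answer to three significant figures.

F/M ≈ 0.519 d⁻¹

From the SRT design equation V = Y Q (S₀−S) θ_c / [X (1 + k_d θ_c)] = 0.405 × 2960 × (1660 − 28.5) × 6.32 / [2060 × (1 + 0.0483 × 6.32)] = 1.24×10^7 / 2689 = 4597 m³.
F/M = Q·S₀ / (V·X) = 2960 × 1660 / (4597 × 2060) = 0.5189 g BOD₅·(g VSS·d)⁻¹.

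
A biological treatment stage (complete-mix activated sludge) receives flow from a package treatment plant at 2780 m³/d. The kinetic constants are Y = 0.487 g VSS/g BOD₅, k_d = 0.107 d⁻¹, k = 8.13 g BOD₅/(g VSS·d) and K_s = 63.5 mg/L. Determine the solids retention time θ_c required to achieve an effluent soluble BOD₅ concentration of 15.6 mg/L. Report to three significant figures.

θ_c ≈ 1.48 d

From 1/θ_c = Y·k·S/(K_s + S) − k_d: Y·k·S/(K_s+S) = 0.487 × 8.13 × 15.6 / (63.5 + 15.6) = 0.7809 d⁻¹.
Then 1/θ_c = μ − k_d = 0.7809 − 0.107 = 0.6739 d⁻¹, giving θ_c = 1.484 d.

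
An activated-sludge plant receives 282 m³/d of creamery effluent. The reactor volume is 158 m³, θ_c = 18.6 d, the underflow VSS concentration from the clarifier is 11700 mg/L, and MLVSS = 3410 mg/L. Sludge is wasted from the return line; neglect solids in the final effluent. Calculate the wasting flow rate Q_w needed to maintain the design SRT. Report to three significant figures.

Wasting from the return line (neglecting effluent solids): Q_w = V·X / (θ_c·X_r) = 158.0 × 3410 / (18.6 × 11700) = 2.476 m³/d.

Q_w ≈ 2.48 m³/d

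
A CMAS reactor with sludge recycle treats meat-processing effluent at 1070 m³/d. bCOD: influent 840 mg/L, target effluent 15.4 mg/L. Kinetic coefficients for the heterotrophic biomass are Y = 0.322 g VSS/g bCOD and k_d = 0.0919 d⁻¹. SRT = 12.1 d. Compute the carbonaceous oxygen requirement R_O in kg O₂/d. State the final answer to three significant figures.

R_O ≈ 691 kg O₂/d

Y_obs = Y / (1 + k_d θ_c) = 0.322 / (1 + 0.0919 × 12.1) = 0.322 / 2.112 = 0.1525.
Q·(S₀ − S) = 1070 × (840 − 15.4) × 10⁻³ = 882.3 kg/d removed.
Biomass synthesised: P_X = Y_obs × 882.3 = 134.5 kg VSS/d.
R_O = Q·(S₀ − S) − 1.42·P_X = 882.3 − 1.42 × 134.5 = 691.3 kg O₂/d.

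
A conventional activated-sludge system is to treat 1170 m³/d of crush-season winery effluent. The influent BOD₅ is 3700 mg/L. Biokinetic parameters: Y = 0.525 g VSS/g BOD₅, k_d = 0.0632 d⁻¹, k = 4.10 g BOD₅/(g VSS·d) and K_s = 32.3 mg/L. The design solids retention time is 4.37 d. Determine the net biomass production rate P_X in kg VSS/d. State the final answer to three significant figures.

For a completely mixed reactor with recycle the Lawrence–McCarty relation gives S = K_s·(1 + k_d·θ_c) / [θ_c·(Y·k − k_d) − 1] = 32.3 × (1 + 0.0632 × 4.37) / [4.37 × (0.525 × 4.10 − 0.0632) − 1] = 41.22 / 8.130 = 5.070 mg/L.
Correct the yield for decay: Y_obs = Y/(1 + k_d θ_c) = 0.525 / (1 + 0.0632 × 4.37) = 0.525 / 1.276 = 0.4114.
Substrate removed = Q·(S₀ − S) = 1170 m³/d × (3700 − 5.07) g/m³ = 4.32×10^6 g/d = 4323 kg/d.
P_X = Y_obs · Q(S₀ − S) = 0.4114 × 4323 = 1778 kg VSS/d.

P_X ≈ 1780 kg VSS/d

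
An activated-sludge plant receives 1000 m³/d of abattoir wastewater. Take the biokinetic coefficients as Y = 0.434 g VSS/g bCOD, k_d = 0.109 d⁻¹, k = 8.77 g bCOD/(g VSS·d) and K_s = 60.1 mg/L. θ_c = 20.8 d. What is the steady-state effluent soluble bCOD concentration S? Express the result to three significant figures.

From the Monod/SRT balance for a CMAS, S = K_s·(1+k_d θ_c)/[θ_c·(Y k − k_d) − 1] = 60.1 × (1 + 0.109 × 20.8) / [20.8 × (0.434 × 8.77 − 0.109) − 1] = 196.4 / 75.90 = 2.587 mg/L.

S ≈ 2.59 mg/L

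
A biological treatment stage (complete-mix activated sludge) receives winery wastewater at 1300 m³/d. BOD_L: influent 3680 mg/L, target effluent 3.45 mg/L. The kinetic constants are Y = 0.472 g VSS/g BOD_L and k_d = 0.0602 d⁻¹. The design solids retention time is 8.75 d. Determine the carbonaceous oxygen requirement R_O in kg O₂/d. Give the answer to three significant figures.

Y_obs = Y / (1 + k_d θ_c) = 0.472 / (1 + 0.0602 × 8.75) = 0.472 / 1.527 = 0.3092.
Q·(S₀ − S) = 1300 × (3680 − 3.45) × 10⁻³ = 4780 kg/d removed.
P_X = Y_obs·Q·(S₀ − S) = 0.3092 × 4780 = 1478 kg VSS/d.
R_O = Q·ΔS − 1.42 P_X = 4780 − 2098 = 2681 kg O₂/d.

R_O ≈ 2680 kg O₂/d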